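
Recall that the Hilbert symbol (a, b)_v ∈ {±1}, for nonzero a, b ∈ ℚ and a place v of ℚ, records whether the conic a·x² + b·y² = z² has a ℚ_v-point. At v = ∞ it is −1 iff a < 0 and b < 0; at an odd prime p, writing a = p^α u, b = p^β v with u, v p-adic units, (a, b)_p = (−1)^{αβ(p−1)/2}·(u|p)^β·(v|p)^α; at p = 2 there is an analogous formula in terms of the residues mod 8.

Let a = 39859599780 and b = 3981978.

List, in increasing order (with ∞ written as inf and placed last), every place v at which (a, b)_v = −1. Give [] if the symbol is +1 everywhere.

Mod squares: a ≡ 1105, b ≡ 2618. Check v ∈ {∞, 2, 3, 5, 7, 11, 13, 17}.
v=3: a=3^2·(≡1), b=3^2·(≡2) mod 3; (1|3)=+1, (2|3)=-1; (−1)^{2·2·1}·(+1)^2·(-1)^2 = +1.
v=5: a=5^1·(≡1), b=5^0·(≡3) mod 5; (1|5)=+1, (3|5)=-1; (−1)^{1·0·2}·(+1)^0·(-1)^1 = -1.
v=2: v_2(a)=2, v_2(b)=1; units ≡ 1, 5 (mod 8); ε·ε+αω+βω = 0·0+2·1+1·0 ≡ 0  ⇒  (a,b)_2 = +1.
v=13: a=13^3·(≡5), b=13^2·(≡6) mod 13; (5|13)=-1, (6|13)=-1; (−1)^{3·2·6}·(-1)^2·(-1)^3 = -1.
v=∞: 1105 > 0 and 2618 > 0  ⇒  (a,b)_∞ = +1.
v=7: a=7^2·(≡5), b=7^1·(≡6) mod 7; (5|7)=-1, (6|7)=-1; (−1)^{2·1·3}·(-1)^1·(-1)^2 = -1.
v=11: a=11^2·(≡3), b=11^1·(≡10) mod 11; (3|11)=+1, (10|11)=-1; (−1)^{2·1·5}·(+1)^1·(-1)^2 = +1.
v=17: a=17^1·(≡10), b=17^1·(≡8) mod 17; (10|17)=-1, (8|17)=+1; (−1)^{1·1·8}·(-1)^1·(+1)^1 = -1.
(1105, 2618 / ℚ) ramifies at {5, 7, 13, 17}: a division algebra.

[5, 7, 13, 17]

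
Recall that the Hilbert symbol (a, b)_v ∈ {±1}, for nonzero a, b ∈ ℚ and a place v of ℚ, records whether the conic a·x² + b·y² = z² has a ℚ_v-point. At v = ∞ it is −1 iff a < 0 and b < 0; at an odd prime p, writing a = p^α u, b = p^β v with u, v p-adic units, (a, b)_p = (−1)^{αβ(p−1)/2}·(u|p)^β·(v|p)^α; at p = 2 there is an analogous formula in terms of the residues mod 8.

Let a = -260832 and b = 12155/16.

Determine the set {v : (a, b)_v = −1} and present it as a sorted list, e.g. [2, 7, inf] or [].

[2, 3, 5, 11, 13, 19]

(a, b) ≡ (-16302, 12155) mod (ℚ^×)²; places V = {2, 3, 5, 11, 13, 17, 19, ∞}.
(a,b)_11: α=1, u≡4; β=1, v≡1 (mod 11); (4|11)=+1, (1|11)=+1; sign (−1)^1·+1^1·+1^1 = -1.
(a,b)_19: α=1, u≡9; β=0, v≡8 (mod 19); (9|19)=+1, (8|19)=-1; sign (−1)^0·+1^0·-1^1 = -1.
(a,b)_5: α=0, u≡3; β=1, v≡1 (mod 5); (3|5)=-1, (1|5)=+1; sign (−1)^0·-1^1·+1^0 = -1.
(a,b)_13: α=1, u≡8; β=1, v≡4 (mod 13); (8|13)=-1, (4|13)=+1; sign (−1)^0·-1^1·+1^1 = -1.
(a,b)_2: α=5, β=-4; u≡1, v≡3 (mod 8); ε(u)ε(v)=0·1, αω(v)=5·1, βω(u)=-4·0; sum ≡ 1  ⇒  -1.
(a,b)_17: α=0, u≡16; β=1, v≡16 (mod 17); (16|17)=+1, (16|17)=+1; sign (−1)^0·+1^1·+1^0 = +1.
(a,b)_∞: sgn(-16302)=−, sgn(12155)=+, so +1.
(a,b)_3: α=1, u≡2; β=0, v≡2 (mod 3); (2|3)=-1, (2|3)=-1; sign (−1)^0·-1^0·-1^1 = -1.
(-16302, 12155 / ℚ) ramifies at {2, 3, 5, 11, 13, 19}: a division algebra.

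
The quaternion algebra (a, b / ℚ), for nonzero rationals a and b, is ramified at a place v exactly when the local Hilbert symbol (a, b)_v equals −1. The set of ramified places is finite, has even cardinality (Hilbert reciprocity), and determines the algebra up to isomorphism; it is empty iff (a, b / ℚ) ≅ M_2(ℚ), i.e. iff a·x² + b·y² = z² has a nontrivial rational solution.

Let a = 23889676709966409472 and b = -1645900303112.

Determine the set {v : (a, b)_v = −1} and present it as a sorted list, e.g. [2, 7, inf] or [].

(a, b) ≡ (453583, -2) mod (ℚ^×)²; places V = {2, 13, 23, 37, 41, ∞}.
(a,b)_∞: sgn(453583)=+, sgn(-2)=−, so +1.
(a,b)_13: α=3, u≡4; β=2, v≡5 (mod 13); (4|13)=+1, (5|13)=-1; sign (−1)^0·+1^2·-1^3 = -1.
(a,b)_41: α=3, u≡14; β=2, v≡18 (mod 41); (14|41)=-1, (18|41)=+1; sign (−1)^0·-1^2·+1^3 = +1.
(a,b)_2: α=8, β=3; u≡7, v≡7 (mod 8); ε(u)ε(v)=1·1, αω(v)=8·0, βω(u)=3·0; sum ≡ 1  ⇒  -1.
(a,b)_23: α=3, u≡10; β=2, v≡5 (mod 23); (10|23)=-1, (5|23)=-1; sign (−1)^0·-1^2·-1^3 = -1.
(a,b)_37: α=3, u≡33; β=2, v≡32 (mod 37); (33|37)=+1, (32|37)=-1; sign (−1)^0·+1^2·-1^3 = -1.
|Ram(453583, -2)| = 4, even; anisotropic at {2, 13, 23, 37}.

[2, 13, 23, 37]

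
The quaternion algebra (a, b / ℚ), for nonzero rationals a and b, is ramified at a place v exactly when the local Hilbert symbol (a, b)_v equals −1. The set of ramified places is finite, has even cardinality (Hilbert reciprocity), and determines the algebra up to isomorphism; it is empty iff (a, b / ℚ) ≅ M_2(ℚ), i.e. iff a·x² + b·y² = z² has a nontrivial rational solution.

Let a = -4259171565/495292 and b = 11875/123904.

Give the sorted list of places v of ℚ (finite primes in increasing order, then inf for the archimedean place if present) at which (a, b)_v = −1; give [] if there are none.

Mod squares: a ≡ -37555, b ≡ 19. Check v ∈ {∞, 2, 3, 5, 7, 11, 19, 29, 37}.
v=29: a=29^1·(≡21), b=29^0·(≡19) mod 29; (21|29)=-1, (19|29)=-1; (−1)^{1·0·14}·(-1)^0·(-1)^1 = -1.
v=2: v_2(a)=-2, v_2(b)=-10; units ≡ 5, 3 (mod 8); ε·ε+αω+βω = 0·1+-2·1+-10·1 ≡ 0  ⇒  (a,b)_2 = +1.
v=3: a=3^8·(≡2), b=3^0·(≡1) mod 3; (2|3)=-1, (1|3)=+1; (−1)^{8·0·1}·(-1)^0·(+1)^8 = +1.
v=37: a=37^1·(≡36), b=37^0·(≡29) mod 37; (36|37)=+1, (29|37)=-1; (−1)^{1·0·18}·(+1)^0·(-1)^1 = -1.
v=∞: -37555 < 0 and 19 > 0  ⇒  (a,b)_∞ = +1.
v=11: a=11^2·(≡8), b=11^-2·(≡6) mod 11; (8|11)=-1, (6|11)=-1; (−1)^{2·-2·5}·(-1)^-2·(-1)^2 = +1.
v=7: a=7^-3·(≡1), b=7^0·(≡6) mod 7; (1|7)=+1, (6|7)=-1; (−1)^{-3·0·3}·(+1)^0·(-1)^-3 = -1.
v=19: a=19^-2·(≡12), b=19^1·(≡11) mod 19; (12|19)=-1, (11|19)=+1; (−1)^{-2·1·9}·(-1)^1·(+1)^-2 = -1.
v=5: a=5^1·(≡1), b=5^4·(≡1) mod 5; (1|5)=+1, (1|5)=+1; (−1)^{1·4·2}·(+1)^4·(+1)^1 = +1.
Ram(-37555, 19) = {7, 19, 29, 37}; no ℚ_7-point on the conic.

[7, 19, 29, 37]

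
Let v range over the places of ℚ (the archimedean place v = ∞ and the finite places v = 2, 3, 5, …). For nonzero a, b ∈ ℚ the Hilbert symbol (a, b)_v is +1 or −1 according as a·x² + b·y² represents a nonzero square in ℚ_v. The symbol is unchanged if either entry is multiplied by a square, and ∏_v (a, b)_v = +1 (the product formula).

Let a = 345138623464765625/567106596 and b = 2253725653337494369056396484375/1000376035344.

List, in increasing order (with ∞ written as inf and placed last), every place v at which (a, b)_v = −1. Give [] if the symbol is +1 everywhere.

[11, 37]

Mod squares: a ≡ 657305, b ≡ 55. Check v ∈ {∞, 2, 3, 5, 7, 11, 17, 19, 31, 37}.
v=37: a=37^1·(≡17), b=37^2·(≡19) mod 37; (17|37)=-1, (19|37)=-1; (−1)^{1·2·18}·(-1)^2·(-1)^1 = -1.
v=19: a=19^1·(≡14), b=19^2·(≡1) mod 19; (14|19)=-1, (1|19)=+1; (−1)^{1·2·9}·(-1)^2·(+1)^1 = +1.
v=3: a=3^-10·(≡2), b=3^-12·(≡1) mod 3; (2|3)=-1, (1|3)=+1; (−1)^{-10·-12·1}·(-1)^-12·(+1)^-10 = +1.
v=2: v_2(a)=-2, v_2(b)=-4; units ≡ 1, 7 (mod 8); ε·ε+αω+βω = 0·1+-2·0+-4·0 ≡ 0  ⇒  (a,b)_2 = +1.
v=11: a=11^3·(≡4), b=11^5·(≡9) mod 11; (4|11)=+1, (9|11)=+1; (−1)^{3·5·5}·(+1)^5·(+1)^3 = -1.
v=7: a=7^-4·(≡6), b=7^-6·(≡6) mod 7; (6|7)=-1, (6|7)=-1; (−1)^{-4·-6·3}·(-1)^-6·(-1)^-4 = +1.
v=∞: 657305 > 0 and 55 > 0  ⇒  (a,b)_∞ = +1.
v=17: a=17^3·(≡11), b=17^6·(≡2) mod 17; (11|17)=-1, (2|17)=+1; (−1)^{3·6·8}·(-1)^6·(+1)^3 = +1.
v=31: a=31^2·(≡21), b=31^2·(≡12) mod 31; (21|31)=-1, (12|31)=-1; (−1)^{2·2·15}·(-1)^2·(-1)^2 = +1.
v=5: a=5^7·(≡4), b=5^13·(≡4) mod 5; (4|5)=+1, (4|5)=+1; (−1)^{7·13·2}·(+1)^13·(+1)^7 = +1.
|Ram(657305, 55)| = 2, even; anisotropic at {11, 37}.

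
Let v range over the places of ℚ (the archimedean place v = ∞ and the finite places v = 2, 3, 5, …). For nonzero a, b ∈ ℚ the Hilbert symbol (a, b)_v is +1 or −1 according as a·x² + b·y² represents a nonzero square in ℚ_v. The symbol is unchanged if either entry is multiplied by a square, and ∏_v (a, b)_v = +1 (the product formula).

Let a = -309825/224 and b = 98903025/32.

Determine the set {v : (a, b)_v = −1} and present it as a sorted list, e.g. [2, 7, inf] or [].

(a, b) ≡ (-238, 2) mod (ℚ^×)²; places V = {2, 3, 5, 7, 13, 17, ∞}.
(a,b)_7: α=-1, u≡4; β=0, v≡1 (mod 7); (4|7)=+1, (1|7)=+1; sign (−1)^0·+1^0·+1^-1 = +1.
(a,b)_13: α=0, u≡10; β=2, v≡5 (mod 13); (10|13)=+1, (5|13)=-1; sign (−1)^0·+1^2·-1^0 = +1.
(a,b)_5: α=2, u≡3; β=2, v≡3 (mod 5); (3|5)=-1, (3|5)=-1; sign (−1)^0·-1^2·-1^2 = +1.
(a,b)_2: α=-5, β=-5; u≡1, v≡1 (mod 8); ε(u)ε(v)=0·0, αω(v)=-5·0, βω(u)=-5·0; sum ≡ 0  ⇒  +1.
(a,b)_17: α=1, u≡11; β=2, v≡1 (mod 17); (11|17)=-1, (1|17)=+1; sign (−1)^0·-1^2·+1^1 = +1.
(a,b)_∞: sgn(-238)=−, sgn(2)=+, so +1.
(a,b)_3: α=6, u≡2; β=4, v≡2 (mod 3); (2|3)=-1, (2|3)=-1; sign (−1)^0·-1^4·-1^6 = +1.
Ram(a, b) = ∅: the form -238·x² + 2·y² − z² is isotropic over every ℚ_v, so by Hasse–Minkowski it is isotropic over ℚ.

[]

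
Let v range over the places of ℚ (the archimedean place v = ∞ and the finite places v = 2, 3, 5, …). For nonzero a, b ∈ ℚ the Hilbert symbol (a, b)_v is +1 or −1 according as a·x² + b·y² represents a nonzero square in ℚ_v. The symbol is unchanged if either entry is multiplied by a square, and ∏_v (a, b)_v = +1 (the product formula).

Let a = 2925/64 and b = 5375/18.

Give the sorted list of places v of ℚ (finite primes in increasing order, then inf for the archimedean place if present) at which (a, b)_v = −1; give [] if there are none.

Mod squares: a ≡ 13, b ≡ 430. Check v ∈ {∞, 2, 3, 5, 13, 43}.
v=2: v_2(a)=-6, v_2(b)=-1; units ≡ 5, 7 (mod 8); ε·ε+αω+βω = 0·1+-6·0+-1·1 ≡ 1  ⇒  (a,b)_2 = -1.
v=3: a=3^2·(≡1), b=3^-2·(≡1) mod 3; (1|3)=+1, (1|3)=+1; (−1)^{2·-2·1}·(+1)^-2·(+1)^2 = +1.
v=5: a=5^2·(≡3), b=5^3·(≡1) mod 5; (3|5)=-1, (1|5)=+1; (−1)^{2·3·2}·(-1)^3·(+1)^2 = -1.
v=43: a=43^0·(≡41), b=43^1·(≡38) mod 43; (41|43)=+1, (38|43)=+1; (−1)^{0·1·21}·(+1)^1·(+1)^0 = +1.
v=13: a=13^1·(≡9), b=13^0·(≡9) mod 13; (9|13)=+1, (9|13)=+1; (−1)^{1·0·6}·(+1)^0·(+1)^1 = +1.
v=∞: 13 > 0 and 430 > 0  ⇒  (a,b)_∞ = +1.
(13, 430 / ℚ) ramifies at {2, 5}: a division algebra.

[2, 5]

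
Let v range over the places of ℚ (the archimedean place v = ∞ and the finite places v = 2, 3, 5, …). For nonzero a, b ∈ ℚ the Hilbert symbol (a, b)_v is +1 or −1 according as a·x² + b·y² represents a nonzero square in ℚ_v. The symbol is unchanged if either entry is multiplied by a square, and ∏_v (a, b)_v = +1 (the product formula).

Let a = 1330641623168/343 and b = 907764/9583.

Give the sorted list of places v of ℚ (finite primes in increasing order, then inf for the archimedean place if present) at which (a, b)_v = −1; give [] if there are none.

(a, b) ≡ (14, 3003) mod (ℚ^×)²; places V = {2, 3, 7, 11, 13, 23, 31, 37, ∞}.
(a,b)_2: α=7, β=2; u≡7, v≡3 (mod 8); ε(u)ε(v)=1·1, αω(v)=7·1, βω(u)=2·0; sum ≡ 0  ⇒  +1.
(a,b)_7: α=-3, u≡4; β=-1, v≡1 (mod 7); (4|7)=+1, (1|7)=+1; sign (−1)^1·+1^-1·+1^-3 = -1.
(a,b)_11: α=2, u≡1; β=1, v≡1 (mod 11); (1|11)=+1, (1|11)=+1; sign (−1)^0·+1^1·+1^2 = +1.
(a,b)_∞: sgn(14)=+, sgn(3003)=+, so +1.
(a,b)_3: α=0, u≡2; β=1, v≡2 (mod 3); (2|3)=-1, (2|3)=-1; sign (−1)^0·-1^1·-1^0 = -1.
(a,b)_23: α=2, u≡19; β=2, v≡4 (mod 23); (19|23)=-1, (4|23)=+1; sign (−1)^0·-1^2·+1^2 = +1.
(a,b)_13: α=2, u≡4; β=1, v≡9 (mod 13); (4|13)=+1, (9|13)=+1; sign (−1)^0·+1^1·+1^2 = +1.
(a,b)_37: α=0, u≡32; β=-2, v≡22 (mod 37); (32|37)=-1, (22|37)=-1; sign (−1)^0·-1^-2·-1^0 = +1.
(a,b)_31: α=2, u≡18; β=0, v≡21 (mod 31); (18|31)=+1, (21|31)=-1; sign (−1)^0·+1^0·-1^2 = +1.
Ram(14, 3003) = {3, 7}; no ℚ_3-point on the conic.

[3, 7]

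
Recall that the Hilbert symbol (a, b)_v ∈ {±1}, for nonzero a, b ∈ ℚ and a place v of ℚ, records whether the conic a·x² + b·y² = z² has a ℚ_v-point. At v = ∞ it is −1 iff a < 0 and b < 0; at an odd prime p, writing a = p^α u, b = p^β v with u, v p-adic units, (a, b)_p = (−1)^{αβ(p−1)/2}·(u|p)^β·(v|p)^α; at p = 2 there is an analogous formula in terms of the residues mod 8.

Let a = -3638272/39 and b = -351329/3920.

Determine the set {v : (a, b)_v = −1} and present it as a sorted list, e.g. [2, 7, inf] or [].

Mod squares: a ≡ -138567, b ≡ -1045. Check v ∈ {∞, 2, 3, 5, 7, 11, 13, 17, 19, 41}.
v=3: a=3^-1·(≡2), b=3^0·(≡2) mod 3; (2|3)=-1, (2|3)=-1; (−1)^{-1·0·1}·(-1)^0·(-1)^-1 = -1.
v=41: a=41^0·(≡7), b=41^2·(≡31) mod 41; (7|41)=-1, (31|41)=+1; (−1)^{0·2·20}·(-1)^2·(+1)^0 = +1.
v=13: a=13^-1·(≡4), b=13^0·(≡5) mod 13; (4|13)=+1, (5|13)=-1; (−1)^{-1·0·6}·(+1)^0·(-1)^-1 = -1.
v=5: a=5^0·(≡2), b=5^-1·(≡4) mod 5; (2|5)=-1, (4|5)=+1; (−1)^{0·-1·2}·(-1)^-1·(+1)^0 = -1.
v=2: v_2(a)=10, v_2(b)=-4; units ≡ 1, 3 (mod 8); ε·ε+αω+βω = 0·1+10·1+-4·0 ≡ 0  ⇒  (a,b)_2 = +1.
v=17: a=17^1·(≡13), b=17^0·(≡1) mod 17; (13|17)=+1, (1|17)=+1; (−1)^{1·0·8}·(+1)^0·(+1)^1 = +1.
v=∞: -138567 < 0 and -1045 < 0  ⇒  (a,b)_∞ = -1.
v=7: a=7^0·(≡5), b=7^-2·(≡5) mod 7; (5|7)=-1, (5|7)=-1; (−1)^{0·-2·3}·(-1)^-2·(-1)^0 = +1.
v=11: a=11^1·(≡3), b=11^1·(≡4) mod 11; (3|11)=+1, (4|11)=+1; (−1)^{1·1·5}·(+1)^1·(+1)^1 = -1.
v=19: a=19^1·(≡13), b=19^1·(≡12) mod 19; (13|19)=-1, (12|19)=-1; (−1)^{1·1·9}·(-1)^1·(-1)^1 = -1.
Ram(-138567, -1045) = {3, 5, 11, 13, 19, ∞}; no ℚ_3-point on the conic.

[3, 5, 11, 13, 19, inf]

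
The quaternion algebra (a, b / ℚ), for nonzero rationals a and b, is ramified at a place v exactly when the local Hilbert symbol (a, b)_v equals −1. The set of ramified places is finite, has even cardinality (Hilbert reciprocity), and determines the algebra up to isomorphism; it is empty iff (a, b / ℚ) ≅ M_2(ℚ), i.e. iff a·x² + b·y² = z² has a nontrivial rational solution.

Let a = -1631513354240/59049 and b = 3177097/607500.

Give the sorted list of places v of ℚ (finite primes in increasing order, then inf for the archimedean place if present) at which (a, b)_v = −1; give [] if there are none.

[7, 37]

Mod squares: a ≡ -3291890, b ≡ 651. Check v ∈ {∞, 2, 3, 5, 7, 11, 31, 37, 41}.
v=7: a=7^1·(≡2), b=7^1·(≡1) mod 7; (2|7)=+1, (1|7)=+1; (−1)^{1·1·3}·(+1)^1·(+1)^1 = -1.
v=5: a=5^1·(≡3), b=5^-4·(≡1) mod 5; (3|5)=-1, (1|5)=+1; (−1)^{1·-4·2}·(-1)^-4·(+1)^1 = +1.
v=31: a=31^1·(≡1), b=31^1·(≡22) mod 31; (1|31)=+1, (22|31)=-1; (−1)^{1·1·15}·(+1)^1·(-1)^1 = +1.
v=11: a=11^2·(≡1), b=11^4·(≡10) mod 11; (1|11)=+1, (10|11)=-1; (−1)^{2·4·5}·(+1)^4·(-1)^2 = +1.
v=41: a=41^1·(≡3), b=41^0·(≡16) mod 41; (3|41)=-1, (16|41)=+1; (−1)^{1·0·20}·(-1)^0·(+1)^1 = +1.
v=2: v_2(a)=13, v_2(b)=-2; units ≡ 7, 3 (mod 8); ε·ε+αω+βω = 1·1+13·1+-2·0 ≡ 0  ⇒  (a,b)_2 = +1.
v=3: a=3^-10·(≡1), b=3^-5·(≡1) mod 3; (1|3)=+1, (1|3)=+1; (−1)^{-10·-5·1}·(+1)^-5·(+1)^-10 = +1.
v=37: a=37^1·(≡32), b=37^0·(≡31) mod 37; (32|37)=-1, (31|37)=-1; (−1)^{1·0·18}·(-1)^0·(-1)^1 = -1.
v=∞: -3291890 < 0 and 651 > 0  ⇒  (a,b)_∞ = +1.
(-3291890, 651 / ℚ) ramifies at {7, 37}: a division algebra.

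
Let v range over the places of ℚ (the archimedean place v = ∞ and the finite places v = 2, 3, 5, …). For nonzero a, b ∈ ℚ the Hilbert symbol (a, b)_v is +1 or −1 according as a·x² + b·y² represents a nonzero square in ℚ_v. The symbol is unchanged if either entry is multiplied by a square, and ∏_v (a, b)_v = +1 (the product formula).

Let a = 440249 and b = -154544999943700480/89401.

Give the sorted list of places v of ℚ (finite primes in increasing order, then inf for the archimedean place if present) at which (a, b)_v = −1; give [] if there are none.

Mod squares: a ≡ 440249, b ≡ -9702445. Check v ∈ {∞, 2, 5, 13, 17, 19, 23, 29, 41, 47, 53}.
v=13: a=13^0·(≡4), b=13^-2·(≡9) mod 13; (4|13)=+1, (9|13)=+1; (−1)^{0·-2·6}·(+1)^-2·(+1)^0 = +1.
v=23: a=23^0·(≡6), b=23^-2·(≡2) mod 23; (6|23)=+1, (2|23)=+1; (−1)^{0·-2·11}·(+1)^-2·(+1)^0 = +1.
v=29: a=29^1·(≡14), b=29^2·(≡11) mod 29; (14|29)=-1, (11|29)=-1; (−1)^{1·2·14}·(-1)^2·(-1)^1 = -1.
v=5: a=5^0·(≡4), b=5^1·(≡4) mod 5; (4|5)=+1, (4|5)=+1; (−1)^{0·1·2}·(+1)^1·(+1)^0 = +1.
v=41: a=41^0·(≡32), b=41^1·(≡6) mod 41; (32|41)=+1, (6|41)=-1; (−1)^{0·1·20}·(+1)^1·(-1)^0 = +1.
v=19: a=19^1·(≡10), b=19^1·(≡13) mod 19; (10|19)=-1, (13|19)=-1; (−1)^{1·1·9}·(-1)^1·(-1)^1 = -1.
v=2: v_2(a)=0, v_2(b)=16; units ≡ 1, 3 (mod 8); ε·ε+αω+βω = 0·1+0·1+16·0 ≡ 0  ⇒  (a,b)_2 = +1.
v=17: a=17^1·(≡6), b=17^2·(≡4) mod 17; (6|17)=-1, (4|17)=+1; (−1)^{1·2·8}·(-1)^2·(+1)^1 = +1.
v=∞: 440249 > 0 and -9702445 < 0  ⇒  (a,b)_∞ = +1.
v=47: a=47^1·(≡14), b=47^1·(≡3) mod 47; (14|47)=+1, (3|47)=+1; (−1)^{1·1·23}·(+1)^1·(+1)^1 = -1.
v=53: a=53^0·(≡31), b=53^1·(≡41) mod 53; (31|53)=-1, (41|53)=-1; (−1)^{0·1·26}·(-1)^1·(-1)^0 = -1.
(440249, -9702445 / ℚ) ramifies at {19, 29, 47, 53}: a division algebra.

[19, 29, 47, 53]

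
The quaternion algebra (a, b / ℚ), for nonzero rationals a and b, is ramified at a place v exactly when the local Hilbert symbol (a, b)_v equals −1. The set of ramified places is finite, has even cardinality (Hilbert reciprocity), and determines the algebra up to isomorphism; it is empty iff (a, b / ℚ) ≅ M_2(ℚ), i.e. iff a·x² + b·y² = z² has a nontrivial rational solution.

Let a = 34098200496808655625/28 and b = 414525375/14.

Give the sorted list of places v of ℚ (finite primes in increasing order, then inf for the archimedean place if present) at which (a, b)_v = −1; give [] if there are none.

[5, 7, 19, 43]

Mod squares: a ≡ 287, b ≡ 25792690. Check v ∈ {∞, 2, 3, 5, 7, 11, 19, 41, 43}.
v=∞: 287 > 0 and 25792690 > 0  ⇒  (a,b)_∞ = +1.
v=43: a=43^2·(≡34), b=43^1·(≡6) mod 43; (34|43)=-1, (6|43)=+1; (−1)^{2·1·21}·(-1)^1·(+1)^2 = -1.
v=11: a=11^4·(≡5), b=11^1·(≡2) mod 11; (5|11)=+1, (2|11)=-1; (−1)^{4·1·5}·(+1)^1·(-1)^4 = +1.
v=19: a=19^2·(≡15), b=19^1·(≡1) mod 19; (15|19)=-1, (1|19)=+1; (−1)^{2·1·9}·(-1)^1·(+1)^2 = -1.
v=3: a=3^4·(≡2), b=3^2·(≡1) mod 3; (2|3)=-1, (1|3)=+1; (−1)^{4·2·1}·(-1)^2·(+1)^4 = +1.
v=5: a=5^4·(≡3), b=5^3·(≡2) mod 5; (3|5)=-1, (2|5)=-1; (−1)^{4·3·2}·(-1)^3·(-1)^4 = -1.
v=2: v_2(a)=-2, v_2(b)=-1; units ≡ 7, 1 (mod 8); ε·ε+αω+βω = 1·0+-2·0+-1·0 ≡ 0  ⇒  (a,b)_2 = +1.
v=7: a=7^-1·(≡3), b=7^-1·(≡6) mod 7; (3|7)=-1, (6|7)=-1; (−1)^{-1·-1·3}·(-1)^-1·(-1)^-1 = -1.
v=41: a=41^3·(≡34), b=41^1·(≡22) mod 41; (34|41)=-1, (22|41)=-1; (−1)^{3·1·20}·(-1)^1·(-1)^3 = +1.
(287, 25792690 / ℚ) ramifies at {5, 7, 19, 43}: a division algebra.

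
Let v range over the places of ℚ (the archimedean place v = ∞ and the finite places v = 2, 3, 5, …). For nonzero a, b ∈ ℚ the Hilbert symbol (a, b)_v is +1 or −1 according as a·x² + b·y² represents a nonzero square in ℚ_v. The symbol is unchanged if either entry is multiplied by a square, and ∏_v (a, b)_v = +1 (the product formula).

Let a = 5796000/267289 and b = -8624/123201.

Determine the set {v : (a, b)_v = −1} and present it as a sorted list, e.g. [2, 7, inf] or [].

[2, 7]

Mod squares: a ≡ 1610, b ≡ -11. Check v ∈ {∞, 2, 3, 5, 7, 11, 13, 23, 47}.
v=23: a=23^1·(≡2), b=23^0·(≡16) mod 23; (2|23)=+1, (16|23)=+1; (−1)^{1·0·11}·(+1)^0·(+1)^1 = +1.
v=47: a=47^-2·(≡2), b=47^0·(≡42) mod 47; (2|47)=+1, (42|47)=+1; (−1)^{-2·0·23}·(+1)^0·(+1)^-2 = +1.
v=∞: 1610 > 0 and -11 < 0  ⇒  (a,b)_∞ = +1.
v=2: v_2(a)=5, v_2(b)=4; units ≡ 5, 5 (mod 8); ε·ε+αω+βω = 0·0+5·1+4·1 ≡ 1  ⇒  (a,b)_2 = -1.
v=3: a=3^2·(≡2), b=3^-6·(≡1) mod 3; (2|3)=-1, (1|3)=+1; (−1)^{2·-6·1}·(-1)^-6·(+1)^2 = +1.
v=13: a=13^0·(≡6), b=13^-2·(≡8) mod 13; (6|13)=-1, (8|13)=-1; (−1)^{0·-2·6}·(-1)^-2·(-1)^0 = +1.
v=5: a=5^3·(≡2), b=5^0·(≡1) mod 5; (2|5)=-1, (1|5)=+1; (−1)^{3·0·2}·(-1)^0·(+1)^3 = +1.
v=11: a=11^-2·(≡5), b=11^1·(≡8) mod 11; (5|11)=+1, (8|11)=-1; (−1)^{-2·1·5}·(+1)^1·(-1)^-2 = +1.
v=7: a=7^1·(≡5), b=7^2·(≡6) mod 7; (5|7)=-1, (6|7)=-1; (−1)^{1·2·3}·(-1)^2·(-1)^1 = -1.
Ram(1610, -11) = {2, 7}; no ℚ_2-point on the conic.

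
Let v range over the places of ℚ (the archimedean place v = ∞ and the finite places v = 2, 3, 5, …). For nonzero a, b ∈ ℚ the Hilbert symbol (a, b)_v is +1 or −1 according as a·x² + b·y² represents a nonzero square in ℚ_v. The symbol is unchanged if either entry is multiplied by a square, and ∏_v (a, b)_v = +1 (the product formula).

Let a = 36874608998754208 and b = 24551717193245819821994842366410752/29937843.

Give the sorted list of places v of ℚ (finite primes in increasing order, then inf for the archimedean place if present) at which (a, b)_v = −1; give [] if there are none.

[11, 29, 41, 43]

(a, b) ≡ (4663258, 133386) mod (ℚ^×)²; places V = {2, 3, 7, 11, 13, 29, 37, 41, 43, 47, 53, ∞}.
(a,b)_41: α=1, u≡18; β=2, v≡13 (mod 41); (18|41)=+1, (13|41)=-1; sign (−1)^0·+1^2·-1^1 = -1.
(a,b)_3: α=0, u≡1; β=-11, v≡2 (mod 3); (1|3)=+1, (2|3)=-1; sign (−1)^0·+1^-11·-1^0 = +1.
(a,b)_29: α=1, u≡19; β=2, v≡15 (mod 29); (19|29)=-1, (15|29)=-1; sign (−1)^0·-1^2·-1^1 = -1.
(a,b)_13: α=0, u≡6; β=-2, v≡2 (mod 13); (6|13)=-1, (2|13)=-1; sign (−1)^0·-1^-2·-1^0 = +1.
(a,b)_11: α=2, u≡6; β=3, v≡4 (mod 11); (6|11)=-1, (4|11)=+1; sign (−1)^0·-1^3·+1^2 = -1.
(a,b)_53: α=1, u≡17; β=2, v≡7 (mod 53); (17|53)=+1, (7|53)=+1; sign (−1)^0·+1^2·+1^1 = +1.
(a,b)_7: α=0, u≡3; β=2, v≡2 (mod 7); (3|7)=-1, (2|7)=+1; sign (−1)^0·-1^2·+1^0 = +1.
(a,b)_37: α=1, u≡30; β=2, v≡16 (mod 37); (30|37)=+1, (16|37)=+1; sign (−1)^0·+1^2·+1^1 = +1.
(a,b)_∞: sgn(4663258)=+, sgn(133386)=+, so +1.
(a,b)_43: α=2, u≡33; β=3, v≡11 (mod 43); (33|43)=-1, (11|43)=+1; sign (−1)^0·-1^3·+1^2 = -1.
(a,b)_2: α=5, β=23; u≡5, v≡5 (mod 8); ε(u)ε(v)=0·0, αω(v)=5·1, βω(u)=23·1; sum ≡ 0  ⇒  +1.
(a,b)_47: α=2, u≡36; β=3, v≡14 (mod 47); (36|47)=+1, (14|47)=+1; sign (−1)^0·+1^3·+1^2 = +1.
|Ram(4663258, 133386)| = 4, even; anisotropic at {11, 29, 41, 43}.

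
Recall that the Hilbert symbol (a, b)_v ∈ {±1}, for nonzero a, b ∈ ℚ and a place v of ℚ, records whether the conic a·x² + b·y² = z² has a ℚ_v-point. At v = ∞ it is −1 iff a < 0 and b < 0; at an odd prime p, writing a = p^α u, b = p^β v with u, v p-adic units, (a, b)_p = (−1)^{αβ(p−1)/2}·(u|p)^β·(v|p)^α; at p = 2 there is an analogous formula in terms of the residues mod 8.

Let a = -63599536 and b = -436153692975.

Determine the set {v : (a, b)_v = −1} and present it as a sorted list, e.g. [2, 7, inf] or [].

[3, 11, 13, inf]

(a, b) ≡ (-91, -8151) mod (ℚ^×)²; places V = {2, 3, 5, 7, 11, 13, 19, ∞}.
(a,b)_19: α=2, u≡11; β=3, v≡10 (mod 19); (11|19)=+1, (10|19)=-1; sign (−1)^0·+1^3·-1^2 = +1.
(a,b)_11: α=2, u≡8; β=3, v≡10 (mod 11); (8|11)=-1, (10|11)=-1; sign (−1)^0·-1^3·-1^2 = -1.
(a,b)_13: α=1, u≡5; β=1, v≡4 (mod 13); (5|13)=-1, (4|13)=+1; sign (−1)^0·-1^1·+1^1 = -1.
(a,b)_3: α=0, u≡2; β=1, v≡1 (mod 3); (2|3)=-1, (1|3)=+1; sign (−1)^0·-1^1·+1^0 = -1.
(a,b)_2: α=4, β=0; u≡5, v≡1 (mod 8); ε(u)ε(v)=0·0, αω(v)=4·0, βω(u)=0·1; sum ≡ 0  ⇒  +1.
(a,b)_7: α=1, u≡2; β=2, v≡2 (mod 7); (2|7)=+1, (2|7)=+1; sign (−1)^0·+1^2·+1^1 = +1.
(a,b)_5: α=0, u≡4; β=2, v≡1 (mod 5); (4|5)=+1, (1|5)=+1; sign (−1)^0·+1^2·+1^0 = +1.
(a,b)_∞: sgn(-91)=−, sgn(-8151)=−, so -1.
|Ram(-91, -8151)| = 4, even; anisotropic at {3, 11, 13, ∞}.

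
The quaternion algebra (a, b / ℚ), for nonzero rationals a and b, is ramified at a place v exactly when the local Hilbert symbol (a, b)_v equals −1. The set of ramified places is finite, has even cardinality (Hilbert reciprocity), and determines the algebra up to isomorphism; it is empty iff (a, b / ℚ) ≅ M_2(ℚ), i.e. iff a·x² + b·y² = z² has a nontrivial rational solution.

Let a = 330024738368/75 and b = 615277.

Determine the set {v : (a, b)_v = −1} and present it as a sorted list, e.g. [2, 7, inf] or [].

(a, b) ≡ (53529099, 615277) mod (ℚ^×)²; places V = {2, 3, 5, 13, 17, 19, 29, 47, 53, ∞}.
(a,b)_53: α=1, u≡7; β=1, v≡2 (mod 53); (7|53)=+1, (2|53)=-1; sign (−1)^0·+1^1·-1^1 = -1.
(a,b)_17: α=2, u≡8; β=0, v≡13 (mod 17); (8|17)=+1, (13|17)=+1; sign (−1)^0·+1^0·+1^2 = +1.
(a,b)_47: α=1, u≡38; β=1, v≡25 (mod 47); (38|47)=-1, (25|47)=+1; sign (−1)^1·-1^1·+1^1 = +1.
(a,b)_29: α=1, u≡21; β=0, v≡13 (mod 29); (21|29)=-1, (13|29)=+1; sign (−1)^0·-1^0·+1^1 = +1.
(a,b)_∞: sgn(53529099)=+, sgn(615277)=+, so +1.
(a,b)_2: α=6, β=0; u≡3, v≡5 (mod 8); ε(u)ε(v)=1·0, αω(v)=6·1, βω(u)=0·1; sum ≡ 0  ⇒  +1.
(a,b)_3: α=-1, u≡2; β=0, v≡1 (mod 3); (2|3)=-1, (1|3)=+1; sign (−1)^0·-1^0·+1^-1 = +1.
(a,b)_19: α=1, u≡16; β=1, v≡7 (mod 19); (16|19)=+1, (7|19)=+1; sign (−1)^1·+1^1·+1^1 = -1.
(a,b)_13: α=1, u≡1; β=1, v≡9 (mod 13); (1|13)=+1, (9|13)=+1; sign (−1)^0·+1^1·+1^1 = +1.
(a,b)_5: α=-2, u≡1; β=0, v≡2 (mod 5); (1|5)=+1, (2|5)=-1; sign (−1)^0·+1^0·-1^-2 = +1.
|Ram(53529099, 615277)| = 2, even; anisotropic at {19, 53}.

[19, 53]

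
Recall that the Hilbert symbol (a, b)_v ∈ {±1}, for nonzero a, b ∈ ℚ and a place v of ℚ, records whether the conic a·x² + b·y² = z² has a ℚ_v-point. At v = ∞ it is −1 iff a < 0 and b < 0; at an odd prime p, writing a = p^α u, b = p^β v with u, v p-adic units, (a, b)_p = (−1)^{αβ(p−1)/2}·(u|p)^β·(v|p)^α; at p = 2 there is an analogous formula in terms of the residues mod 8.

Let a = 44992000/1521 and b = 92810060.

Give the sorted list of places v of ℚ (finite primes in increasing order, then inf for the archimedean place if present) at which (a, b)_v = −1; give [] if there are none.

Mod squares: a ≡ 7030, b ≡ 23202515. Check v ∈ {∞, 2, 3, 5, 7, 13, 19, 23, 37, 41}.
v=3: a=3^-2·(≡1), b=3^0·(≡2) mod 3; (1|3)=+1, (2|3)=-1; (−1)^{-2·0·1}·(+1)^0·(-1)^-2 = +1.
v=13: a=13^-2·(≡3), b=13^0·(≡5) mod 13; (3|13)=+1, (5|13)=-1; (−1)^{-2·0·6}·(+1)^0·(-1)^-2 = +1.
v=2: v_2(a)=9, v_2(b)=2; units ≡ 3, 3 (mod 8); ε·ε+αω+βω = 1·1+9·1+2·1 ≡ 0  ⇒  (a,b)_2 = +1.
v=37: a=37^1·(≡8), b=37^1·(≡2) mod 37; (8|37)=-1, (2|37)=-1; (−1)^{1·1·18}·(-1)^1·(-1)^1 = +1.
v=5: a=5^3·(≡1), b=5^1·(≡2) mod 5; (1|5)=+1, (2|5)=-1; (−1)^{3·1·2}·(+1)^1·(-1)^3 = -1.
v=7: a=7^0·(≡2), b=7^1·(≡6) mod 7; (2|7)=+1, (6|7)=-1; (−1)^{0·1·3}·(+1)^1·(-1)^0 = +1.
v=41: a=41^0·(≡19), b=41^1·(≡9) mod 41; (19|41)=-1, (9|41)=+1; (−1)^{0·1·20}·(-1)^1·(+1)^0 = -1.
v=∞: 7030 > 0 and 23202515 > 0  ⇒  (a,b)_∞ = +1.
v=19: a=19^1·(≡11), b=19^1·(≡11) mod 19; (11|19)=+1, (11|19)=+1; (−1)^{1·1·9}·(+1)^1·(+1)^1 = -1.
v=23: a=23^0·(≡7), b=23^1·(≡8) mod 23; (7|23)=-1, (8|23)=+1; (−1)^{0·1·11}·(-1)^1·(+1)^0 = -1.
|Ram(7030, 23202515)| = 4, even; anisotropic at {5, 19, 23, 41}.

[5, 19, 23, 41]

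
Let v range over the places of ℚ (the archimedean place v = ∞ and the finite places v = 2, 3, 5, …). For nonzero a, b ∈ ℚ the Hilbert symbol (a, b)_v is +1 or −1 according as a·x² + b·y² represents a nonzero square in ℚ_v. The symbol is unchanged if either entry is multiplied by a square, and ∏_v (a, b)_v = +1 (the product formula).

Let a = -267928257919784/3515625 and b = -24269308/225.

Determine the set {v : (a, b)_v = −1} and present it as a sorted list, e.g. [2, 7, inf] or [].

(a, b) ≡ (-266, -7) mod (ℚ^×)²; places V = {2, 3, 5, 7, 11, 19, ∞}.
(a,b)_3: α=-2, u≡1; β=-2, v≡2 (mod 3); (1|3)=+1, (2|3)=-1; sign (−1)^0·+1^-2·-1^-2 = +1.
(a,b)_7: α=9, u≡2; β=5, v≡5 (mod 7); (2|7)=+1, (5|7)=-1; sign (−1)^1·+1^5·-1^9 = +1.
(a,b)_∞: sgn(-266)=−, sgn(-7)=−, so -1.
(a,b)_11: α=2, u≡4; β=0, v≡5 (mod 11); (4|11)=+1, (5|11)=+1; sign (−1)^0·+1^0·+1^2 = +1.
(a,b)_5: α=-8, u≡4; β=-2, v≡3 (mod 5); (4|5)=+1, (3|5)=-1; sign (−1)^0·+1^-2·-1^-8 = +1.
(a,b)_2: α=3, β=2; u≡3, v≡1 (mod 8); ε(u)ε(v)=1·0, αω(v)=3·0, βω(u)=2·1; sum ≡ 0  ⇒  +1.
(a,b)_19: α=3, u≡9; β=2, v≡2 (mod 19); (9|19)=+1, (2|19)=-1; sign (−1)^0·+1^2·-1^3 = -1.
(-266, -7 / ℚ) ramifies at {19, ∞}: a division algebra.

[19, inf]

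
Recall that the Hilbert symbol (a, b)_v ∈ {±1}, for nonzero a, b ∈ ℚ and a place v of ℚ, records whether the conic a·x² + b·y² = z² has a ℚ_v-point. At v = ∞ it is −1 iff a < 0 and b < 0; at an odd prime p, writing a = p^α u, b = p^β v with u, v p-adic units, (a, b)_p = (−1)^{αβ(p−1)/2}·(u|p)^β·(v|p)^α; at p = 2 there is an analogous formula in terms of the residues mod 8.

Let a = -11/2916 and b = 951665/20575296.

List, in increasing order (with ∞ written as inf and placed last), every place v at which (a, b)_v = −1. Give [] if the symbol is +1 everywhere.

Mod squares: a ≡ -11, b ≡ 65. Check v ∈ {∞, 2, 3, 5, 7, 11, 13}.
v=3: a=3^-6·(≡1), b=3^-8·(≡2) mod 3; (1|3)=+1, (2|3)=-1; (−1)^{-6·-8·1}·(+1)^-8·(-1)^-6 = +1.
v=∞: -11 < 0 and 65 > 0  ⇒  (a,b)_∞ = +1.
v=5: a=5^0·(≡4), b=5^1·(≡3) mod 5; (4|5)=+1, (3|5)=-1; (−1)^{0·1·2}·(+1)^1·(-1)^0 = +1.
v=11: a=11^1·(≡10), b=11^4·(≡2) mod 11; (10|11)=-1, (2|11)=-1; (−1)^{1·4·5}·(-1)^4·(-1)^1 = -1.
v=13: a=13^0·(≡7), b=13^1·(≡2) mod 13; (7|13)=-1, (2|13)=-1; (−1)^{0·1·6}·(-1)^1·(-1)^0 = -1.
v=2: v_2(a)=-2, v_2(b)=-6; units ≡ 5, 1 (mod 8); ε·ε+αω+βω = 0·0+-2·0+-6·1 ≡ 0  ⇒  (a,b)_2 = +1.
v=7: a=7^0·(≡6), b=7^-2·(≡4) mod 7; (6|7)=-1, (4|7)=+1; (−1)^{0·-2·3}·(-1)^-2·(+1)^0 = +1.
|Ram(-11, 65)| = 2, even; anisotropic at {11, 13}.

[11, 13]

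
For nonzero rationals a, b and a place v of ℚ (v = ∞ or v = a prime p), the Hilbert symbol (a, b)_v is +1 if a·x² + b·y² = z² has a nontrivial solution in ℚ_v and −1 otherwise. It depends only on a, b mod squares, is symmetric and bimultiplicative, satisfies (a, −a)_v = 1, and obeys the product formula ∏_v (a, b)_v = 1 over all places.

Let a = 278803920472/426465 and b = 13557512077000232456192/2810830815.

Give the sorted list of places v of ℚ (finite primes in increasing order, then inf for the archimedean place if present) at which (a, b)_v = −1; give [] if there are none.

(a, b) ≡ (1430, 1155) mod (ℚ^×)²; places V = {2, 3, 5, 7, 11, 13, 17, 43, ∞}.
(a,b)_5: α=-1, u≡4; β=-1, v≡4 (mod 5); (4|5)=+1, (4|5)=+1; sign (−1)^0·+1^-1·+1^-1 = +1.
(a,b)_13: α=-1, u≡2; β=-4, v≡5 (mod 13); (2|13)=-1, (5|13)=-1; sign (−1)^0·-1^-4·-1^-1 = -1.
(a,b)_2: α=3, β=12; u≡3, v≡3 (mod 8); ε(u)ε(v)=1·1, αω(v)=3·1, βω(u)=12·1; sum ≡ 0  ⇒  +1.
(a,b)_17: α=2, u≡16; β=4, v≡1 (mod 17); (16|17)=+1, (1|17)=+1; sign (−1)^0·+1^4·+1^2 = +1.
(a,b)_3: α=-8, u≡2; β=-9, v≡1 (mod 3); (2|3)=-1, (1|3)=+1; sign (−1)^0·-1^-9·+1^-8 = -1.
(a,b)_7: α=2, u≡4; β=5, v≡2 (mod 7); (4|7)=+1, (2|7)=+1; sign (−1)^0·+1^5·+1^2 = +1.
(a,b)_43: α=2, u≡1; β=0, v≡27 (mod 43); (1|43)=+1, (27|43)=-1; sign (−1)^0·+1^0·-1^2 = +1.
(a,b)_11: α=3, u≡9; β=9, v≡8 (mod 11); (9|11)=+1, (8|11)=-1; sign (−1)^1·+1^9·-1^3 = +1.
(a,b)_∞: sgn(1430)=+, sgn(1155)=+, so +1.
Ram(1430, 1155) = {3, 13}; no ℚ_3-point on the conic.

[3, 13]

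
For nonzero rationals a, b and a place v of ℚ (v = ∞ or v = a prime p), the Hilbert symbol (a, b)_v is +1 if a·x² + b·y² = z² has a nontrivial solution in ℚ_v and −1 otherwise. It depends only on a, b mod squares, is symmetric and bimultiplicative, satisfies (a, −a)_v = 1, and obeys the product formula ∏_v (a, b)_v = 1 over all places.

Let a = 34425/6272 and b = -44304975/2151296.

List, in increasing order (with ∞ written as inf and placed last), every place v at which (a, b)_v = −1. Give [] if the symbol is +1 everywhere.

(a, b) ≡ (34, -34034) mod (ℚ^×)²; places V = {2, 3, 5, 7, 11, 13, 17, ∞}.
(a,b)_5: α=2, u≡1; β=2, v≡1 (mod 5); (1|5)=+1, (1|5)=+1; sign (−1)^0·+1^2·+1^2 = +1.
(a,b)_11: α=0, u≡3; β=1, v≡6 (mod 11); (3|11)=+1, (6|11)=-1; sign (−1)^0·+1^1·-1^0 = +1.
(a,b)_7: α=-2, u≡3; β=-5, v≡3 (mod 7); (3|7)=-1, (3|7)=-1; sign (−1)^0·-1^-5·-1^-2 = -1.
(a,b)_∞: sgn(34)=+, sgn(-34034)=−, so +1.
(a,b)_2: α=-7, β=-7; u≡1, v≡7 (mod 8); ε(u)ε(v)=0·1, αω(v)=-7·0, βω(u)=-7·0; sum ≡ 0  ⇒  +1.
(a,b)_17: α=1, u≡15; β=1, v≡8 (mod 17); (15|17)=+1, (8|17)=+1; sign (−1)^0·+1^1·+1^1 = +1.
(a,b)_13: α=0, u≡11; β=1, v≡11 (mod 13); (11|13)=-1, (11|13)=-1; sign (−1)^0·-1^1·-1^0 = -1.
(a,b)_3: α=4, u≡1; β=6, v≡1 (mod 3); (1|3)=+1, (1|3)=+1; sign (−1)^0·+1^6·+1^4 = +1.
Ram(34, -34034) = {7, 13}; no ℚ_7-point on the conic.

[7, 13]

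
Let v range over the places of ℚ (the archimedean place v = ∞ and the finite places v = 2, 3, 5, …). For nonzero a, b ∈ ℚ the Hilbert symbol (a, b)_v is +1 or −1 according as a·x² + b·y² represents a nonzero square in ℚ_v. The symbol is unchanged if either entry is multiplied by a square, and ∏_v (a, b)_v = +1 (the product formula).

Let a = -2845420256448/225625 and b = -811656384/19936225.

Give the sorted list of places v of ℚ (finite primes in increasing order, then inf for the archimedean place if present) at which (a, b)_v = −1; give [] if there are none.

Mod squares: a ≡ -3, b ≡ -2139. Check v ∈ {∞, 2, 3, 5, 7, 11, 17, 19, 23, 31, 47}.
v=3: a=3^3·(≡2), b=3^1·(≡1) mod 3; (2|3)=-1, (1|3)=+1; (−1)^{3·1·1}·(-1)^1·(+1)^3 = +1.
v=19: a=19^-2·(≡16), b=19^-2·(≡12) mod 19; (16|19)=+1, (12|19)=-1; (−1)^{-2·-2·9}·(+1)^-2·(-1)^-2 = +1.
v=17: a=17^2·(≡5), b=17^0·(≡7) mod 17; (5|17)=-1, (7|17)=-1; (−1)^{2·0·8}·(-1)^0·(-1)^2 = +1.
v=23: a=23^0·(≡11), b=23^1·(≡10) mod 23; (11|23)=-1, (10|23)=-1; (−1)^{0·1·11}·(-1)^1·(-1)^0 = -1.
v=∞: -3 < 0 and -2139 < 0  ⇒  (a,b)_∞ = -1.
v=2: v_2(a)=6, v_2(b)=6; units ≡ 5, 5 (mod 8); ε·ε+αω+βω = 0·0+6·1+6·1 ≡ 0  ⇒  (a,b)_2 = +1.
v=11: a=11^2·(≡7), b=11^2·(≡6) mod 11; (7|11)=-1, (6|11)=-1; (−1)^{2·2·5}·(-1)^2·(-1)^2 = +1.
v=5: a=5^-4·(≡2), b=5^-2·(≡4) mod 5; (2|5)=-1, (4|5)=+1; (−1)^{-4·-2·2}·(-1)^-2·(+1)^-4 = +1.
v=31: a=31^2·(≡25), b=31^1·(≡12) mod 31; (25|31)=+1, (12|31)=-1; (−1)^{2·1·15}·(+1)^1·(-1)^2 = +1.
v=47: a=47^0·(≡26), b=47^-2·(≡11) mod 47; (26|47)=-1, (11|47)=-1; (−1)^{0·-2·23}·(-1)^-2·(-1)^0 = +1.
v=7: a=7^2·(≡1), b=7^2·(≡6) mod 7; (1|7)=+1, (6|7)=-1; (−1)^{2·2·3}·(+1)^2·(-1)^2 = +1.
(-3, -2139 / ℚ) ramifies at {23, ∞}: a division algebra.

[23, inf]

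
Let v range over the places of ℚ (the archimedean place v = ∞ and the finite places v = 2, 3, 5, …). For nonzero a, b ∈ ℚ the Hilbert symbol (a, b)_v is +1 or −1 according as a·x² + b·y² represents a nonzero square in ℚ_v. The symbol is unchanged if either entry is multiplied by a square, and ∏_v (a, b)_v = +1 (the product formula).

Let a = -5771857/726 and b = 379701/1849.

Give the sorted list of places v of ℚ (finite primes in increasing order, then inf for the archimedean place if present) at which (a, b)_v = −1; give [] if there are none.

(a, b) ≡ (-4182, 861) mod (ℚ^×)²; places V = {2, 3, 7, 11, 13, 17, 41, 43, ∞}.
(a,b)_17: α=1, u≡13; β=0, v≡7 (mod 17); (13|17)=+1, (7|17)=-1; sign (−1)^0·+1^0·-1^1 = -1.
(a,b)_3: α=-1, u≡1; β=3, v≡2 (mod 3); (1|3)=+1, (2|3)=-1; sign (−1)^1·+1^3·-1^-1 = +1.
(a,b)_13: α=2, u≡1; β=0, v≡12 (mod 13); (1|13)=+1, (12|13)=+1; sign (−1)^0·+1^0·+1^2 = +1.
(a,b)_7: α=2, u≡2; β=3, v≡1 (mod 7); (2|7)=+1, (1|7)=+1; sign (−1)^0·+1^3·+1^2 = +1.
(a,b)_41: α=1, u≡2; β=1, v≡9 (mod 41); (2|41)=+1, (9|41)=+1; sign (−1)^0·+1^1·+1^1 = +1.
(a,b)_∞: sgn(-4182)=−, sgn(861)=+, so +1.
(a,b)_2: α=-1, β=0; u≡5, v≡5 (mod 8); ε(u)ε(v)=0·0, αω(v)=-1·1, βω(u)=0·1; sum ≡ 1  ⇒  -1.
(a,b)_43: α=0, u≡2; β=-2, v≡11 (mod 43); (2|43)=-1, (11|43)=+1; sign (−1)^0·-1^-2·+1^0 = +1.
(a,b)_11: α=-2, u≡5; β=0, v≡3 (mod 11); (5|11)=+1, (3|11)=+1; sign (−1)^0·+1^0·+1^-2 = +1.
(-4182, 861 / ℚ) ramifies at {2, 17}: a division algebra.

[2, 17]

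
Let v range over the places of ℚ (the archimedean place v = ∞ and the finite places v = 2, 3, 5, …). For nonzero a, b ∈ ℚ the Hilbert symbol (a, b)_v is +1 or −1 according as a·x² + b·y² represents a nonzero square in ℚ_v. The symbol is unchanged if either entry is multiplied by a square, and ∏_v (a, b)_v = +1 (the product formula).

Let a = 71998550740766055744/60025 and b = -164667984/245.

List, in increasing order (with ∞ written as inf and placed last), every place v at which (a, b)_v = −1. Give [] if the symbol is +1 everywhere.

[19, 43]

(a, b) ≡ (10621, -142545) mod (ℚ^×)²; places V = {2, 3, 5, 7, 13, 17, 19, 43, ∞}.
(a,b)_17: α=2, u≡16; β=1, v≡16 (mod 17); (16|17)=+1, (16|17)=+1; sign (−1)^0·+1^1·+1^2 = +1.
(a,b)_13: α=3, u≡7; β=1, v≡5 (mod 13); (7|13)=-1, (5|13)=-1; sign (−1)^0·-1^1·-1^3 = +1.
(a,b)_2: α=6, β=4; u≡5, v≡7 (mod 8); ε(u)ε(v)=0·1, αω(v)=6·0, βω(u)=4·1; sum ≡ 0  ⇒  +1.
(a,b)_7: α=-4, u≡4; β=-2, v≡6 (mod 7); (4|7)=+1, (6|7)=-1; sign (−1)^0·+1^-2·-1^-4 = +1.
(a,b)_43: α=3, u≡33; β=1, v≡26 (mod 43); (33|43)=-1, (26|43)=-1; sign (−1)^1·-1^1·-1^3 = -1.
(a,b)_19: α=5, u≡13; β=2, v≡15 (mod 19); (13|19)=-1, (15|19)=-1; sign (−1)^0·-1^2·-1^5 = -1.
(a,b)_3: α=2, u≡1; β=1, v≡2 (mod 3); (1|3)=+1, (2|3)=-1; sign (−1)^0·+1^1·-1^2 = +1.
(a,b)_∞: sgn(10621)=+, sgn(-142545)=−, so +1.
(a,b)_5: α=-2, u≡4; β=-1, v≡4 (mod 5); (4|5)=+1, (4|5)=+1; sign (−1)^0·+1^-1·+1^-2 = +1.
|Ram(10621, -142545)| = 2, even; anisotropic at {19, 43}.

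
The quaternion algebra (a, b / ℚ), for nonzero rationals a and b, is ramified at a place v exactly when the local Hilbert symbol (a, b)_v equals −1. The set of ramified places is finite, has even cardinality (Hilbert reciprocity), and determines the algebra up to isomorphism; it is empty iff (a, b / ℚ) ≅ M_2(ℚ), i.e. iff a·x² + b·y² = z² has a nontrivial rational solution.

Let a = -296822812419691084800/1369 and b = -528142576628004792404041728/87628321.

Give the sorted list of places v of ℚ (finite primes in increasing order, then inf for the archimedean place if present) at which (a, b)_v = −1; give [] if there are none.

[7, 29, 41, inf]

Mod squares: a ≡ -4902247, b ≡ -26998582. Check v ∈ {∞, 2, 3, 5, 7, 11, 13, 19, 23, 29, 31, 37, 41, 43}.
v=3: a=3^2·(≡2), b=3^2·(≡2) mod 3; (2|3)=-1, (2|3)=-1; (−1)^{2·2·1}·(-1)^2·(-1)^2 = +1.
v=13: a=13^2·(≡10), b=13^3·(≡1) mod 13; (10|13)=+1, (1|13)=+1; (−1)^{2·3·6}·(+1)^3·(+1)^2 = +1.
v=23: a=23^0·(≡21), b=23^-2·(≡20) mod 23; (21|23)=-1, (20|23)=-1; (−1)^{0·-2·11}·(-1)^-2·(-1)^0 = +1.
v=31: a=31^1·(≡5), b=31^1·(≡30) mod 31; (5|31)=+1, (30|31)=-1; (−1)^{1·1·15}·(+1)^1·(-1)^1 = +1.
v=29: a=29^3·(≡10), b=29^4·(≡27) mod 29; (10|29)=-1, (27|29)=-1; (−1)^{3·4·14}·(-1)^4·(-1)^3 = -1.
v=41: a=41^1·(≡35), b=41^1·(≡8) mod 41; (35|41)=-1, (8|41)=+1; (−1)^{1·1·20}·(-1)^1·(+1)^1 = -1.
v=7: a=7^1·(≡4), b=7^4·(≡6) mod 7; (4|7)=+1, (6|7)=-1; (−1)^{1·4·3}·(+1)^4·(-1)^1 = -1.
v=19: a=19^1·(≡7), b=19^1·(≡13) mod 19; (7|19)=+1, (13|19)=-1; (−1)^{1·1·9}·(+1)^1·(-1)^1 = +1.
v=11: a=11^0·(≡7), b=11^-2·(≡9) mod 11; (7|11)=-1, (9|11)=+1; (−1)^{0·-2·5}·(-1)^-2·(+1)^0 = +1.
v=5: a=5^2·(≡2), b=5^0·(≡2) mod 5; (2|5)=-1, (2|5)=-1; (−1)^{2·0·2}·(-1)^0·(-1)^2 = +1.
v=2: v_2(a)=10, v_2(b)=13; units ≡ 1, 5 (mod 8); ε·ε+αω+βω = 0·0+10·1+13·0 ≡ 0  ⇒  (a,b)_2 = +1.
v=43: a=43^2·(≡40), b=43^3·(≡12) mod 43; (40|43)=+1, (12|43)=-1; (−1)^{2·3·21}·(+1)^3·(-1)^2 = +1.
v=∞: -4902247 < 0 and -26998582 < 0  ⇒  (a,b)_∞ = -1.
v=37: a=37^-2·(≡35), b=37^-2·(≡32) mod 37; (35|37)=-1, (32|37)=-1; (−1)^{-2·-2·18}·(-1)^-2·(-1)^-2 = +1.
(-4902247, -26998582 / ℚ) ramifies at {7, 29, 41, ∞}: a division algebra.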